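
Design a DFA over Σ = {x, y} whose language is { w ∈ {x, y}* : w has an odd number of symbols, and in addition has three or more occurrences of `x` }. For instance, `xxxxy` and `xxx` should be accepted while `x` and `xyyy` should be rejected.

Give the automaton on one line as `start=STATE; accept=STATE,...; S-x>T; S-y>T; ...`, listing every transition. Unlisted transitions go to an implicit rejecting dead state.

start=q0; accept=q5; q0-x>q1; q0-y>q2; q1-x>q3; q1-y>q4; q2-x>q4; q2-y>q0; q3-x>q5; q3-y>q6; q4-x>q6; q4-y>q1; q5-x>q7; q5-y>q7; q6-x>q7; q6-y>q3; q7-x>q5; q7-y>q5

Handle the two conditions separately and then intersect. The first has 2 states tracking the input length modulo 2; the second has 5 states tracking the count of `x`s, saturating at 4. A product state is a pair (one from each), accepting exactly when both do. Equivalent product states are then merged.
        x   y  
>  q0   q1  q2 
   q1   q3  q4 
   q2   q4  q0 
   q3   q5  q6 
   q4   q6  q1 
 * q5   q7  q7 
   q6   q7  q3 
   q7   q5  q5 
(> = start, * = accepting)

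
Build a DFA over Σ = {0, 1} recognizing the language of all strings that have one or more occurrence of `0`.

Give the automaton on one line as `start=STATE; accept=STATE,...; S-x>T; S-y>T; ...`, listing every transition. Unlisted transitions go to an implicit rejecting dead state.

Only the number of `0`s matters, and only up to 2. Make a chain s0 → s1 → s2 advanced by each `0` (with s2 absorbing); every other symbol self-loops. The accepting set is {s1, s2}.
With 3 states:
        0   1  
>  s0   s1  s0 
 * s1   s2  s1 
 * s2   s2  s2 
(> = start, * = accepting)

start=s0; accept=s1,s2; s0-0>s1; s0-1>s0; s1-0>s2; s1-1>s1; s2-0>s2; s2-1>s2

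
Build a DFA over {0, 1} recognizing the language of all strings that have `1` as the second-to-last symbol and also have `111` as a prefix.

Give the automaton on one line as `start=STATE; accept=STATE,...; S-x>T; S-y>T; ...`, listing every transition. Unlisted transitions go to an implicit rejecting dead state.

Handle the two conditions separately and then intersect. The first has 7 states tracking the last 2 symbols read; the second has 5 states tracking whether the input so far still matches the prefix `111`. A product state is a pair (one from each), accepting exactly when both do.
A 12-state machine:
          0    1  
>  q0     q1   q2 
   q1     q3   q4 
   q2     q5   q6 
   q3     q3   q4 
   q4     q5   q7 
   q5     q3   q4 
   q6     q5   q8 
   q7     q5   q7 
 * q8     q9   q8 
 * q9    q10  q11 
   q10   q10  q11 
   q11    q9   q8 
(> = start, * = accepting)

start=q0; accept=q8,q9; q0-0>q1; q0-1>q2; q1-0>q3; q1-1>q4; q2-0>q5; q2-1>q6; q3-0>q3; q3-1>q4; q4-0>q5; q4-1>q7; q5-0>q3; q5-1>q4; q6-0>q5; q6-1>q8; q7-0>q5; q7-1>q7; q8-0>q9; q8-1>q8; q9-0>q10; q9-1>q11; q10-0>q10; q10-1>q11; q11-0>q9; q11-1>q8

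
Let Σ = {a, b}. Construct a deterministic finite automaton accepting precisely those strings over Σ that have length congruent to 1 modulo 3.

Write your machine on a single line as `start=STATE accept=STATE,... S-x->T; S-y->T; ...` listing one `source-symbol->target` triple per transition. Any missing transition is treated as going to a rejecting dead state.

Count input length modulo 3: every symbol advances one step around the cycle s0 → s1 → s2 → s0. Accept at s1.
A 3-state machine:
        a   b  
>  s0   s1  s1 
 * s1   s2  s2 
   s2   s0  s0 
(> = start, * = accepting)

start=s0; accept=s1; s0-a->s1; s0-b->s1; s1-a->s2; s1-b->s2; s2-a->s0; s2-b->s0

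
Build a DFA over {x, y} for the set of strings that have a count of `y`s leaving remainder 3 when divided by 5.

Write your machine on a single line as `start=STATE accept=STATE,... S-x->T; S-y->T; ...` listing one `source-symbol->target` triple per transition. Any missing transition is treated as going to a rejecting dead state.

start=s0; accept=s3; s0-x->s0; s0-y->s1; s1-x->s1; s1-y->s2; s2-x->s2; s2-y->s3; s3-x->s3; s3-y->s4; s4-x->s4; s4-y->s0

Keep the running count of `y`s modulo 5: each `y` advances along the cycle s0 → s1 → s2 → s3 → s4 → s0 while other symbols loop. Accept at s3.
With 5 states:
        x   y  
>  s0   s0  s1 
   s1   s1  s2 
   s2   s2  s3 
 * s3   s3  s4 
   s4   s4  s0 
(> = start, * = accepting)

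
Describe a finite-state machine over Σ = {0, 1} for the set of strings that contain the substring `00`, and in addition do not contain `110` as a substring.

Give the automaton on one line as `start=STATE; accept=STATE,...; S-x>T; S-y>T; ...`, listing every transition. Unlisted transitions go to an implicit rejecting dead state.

Run two small machines in parallel and take their product. One (3 states) tracks whether and how much of `00` has been seen; the other (4 states) tracks partial matches of the forbidden pattern `110`. Each combined state is a pair, one component from each; accept when both components accept. Minimizing collapses redundant product states.
        0   1  
>  q0   q1  q2 
   q1   q3  q2 
   q2   q1  q4 
 * q3   q3  q5 
   q4   q4  q4 
 * q5   q3  q6 
 * q6   q4  q6 
(> = start, * = accepting)

start=q0; accept=q3,q5,q6; q0-0>q1; q0-1>q2; q1-0>q3; q1-1>q2; q2-0>q1; q2-1>q4; q3-0>q3; q3-1>q5; q4-0>q4; q4-1>q4; q5-0>q3; q5-1>q6; q6-0>q4; q6-1>q6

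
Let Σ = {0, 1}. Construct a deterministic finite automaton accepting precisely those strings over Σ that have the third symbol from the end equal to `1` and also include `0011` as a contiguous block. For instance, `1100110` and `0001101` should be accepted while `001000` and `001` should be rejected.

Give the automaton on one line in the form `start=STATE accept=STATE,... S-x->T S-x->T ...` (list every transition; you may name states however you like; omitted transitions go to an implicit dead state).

Build one automaton per condition and run them in lockstep. One (15 states) tracks the last 3 symbols read; the other (5 states) tracks whether and how much of `0011` has been seen. Each combined state is a pair, one component from each; accept when both components accept. Equivalent product states are then merged.
With 12 states:
          0    1  
>  s0     s1   s0 
   s1     s2   s0 
   s2     s2   s3 
   s3     s1   s4 
   s4     s5   s6 
 * s5     s7   s8 
 * s6     s5   s6 
 * s7     s9  s10 
 * s8    s11   s4 
   s9     s9  s10 
   s10   s11   s4 
   s11    s7   s8 
(> = start, * = accepting)

start=s0 accept=s5,s6,s7,s8 s0-0->s1 s0-1->s0 s1-0->s2 s1-1->s0 s2-0->s2 s2-1->s3 s3-0->s1 s3-1->s4 s4-0->s5 s4-1->s6 s5-0->s7 s5-1->s8 s6-0->s5 s6-1->s6 s7-0->s9 s7-1->s10 s8-0->s11 s8-1->s4 s9-0->s9 s9-1->s10 s10-0->s11 s10-1->s4 s11-0->s7 s11-1->s8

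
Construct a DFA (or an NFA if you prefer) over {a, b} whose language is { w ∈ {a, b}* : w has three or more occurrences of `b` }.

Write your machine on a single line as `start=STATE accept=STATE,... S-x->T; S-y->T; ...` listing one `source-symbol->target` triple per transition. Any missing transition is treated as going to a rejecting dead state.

start=q0; accept=q3,q4; q0-a->q0; q0-b->q1; q1-a->q1; q1-b->q2; q2-a->q2; q2-b->q3; q3-a->q3; q3-b->q4; q4-a->q4; q4-b->q4

Only the number of `b`s matters, and only up to 4. Make a chain q0 → q1 → q2 → q3 → q4 advanced by each `b` (with q4 absorbing); every other symbol self-loops. The accepting set is {q3, q4}.
5 states suffice.
        a   b  
>  q0   q0  q1 
   q1   q1  q2 
   q2   q2  q3 
 * q3   q3  q4 
 * q4   q4  q4 
(> = start, * = accepting)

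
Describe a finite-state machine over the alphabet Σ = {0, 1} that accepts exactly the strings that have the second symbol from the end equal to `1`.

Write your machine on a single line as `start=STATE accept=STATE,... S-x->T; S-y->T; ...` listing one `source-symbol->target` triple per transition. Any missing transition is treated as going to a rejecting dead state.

start=s0; accept=s5,s6; s0-0->s1; s0-1->s2; s1-0->s3; s1-1->s4; s2-0->s5; s2-1->s6; s3-0->s3; s3-1->s4; s4-0->s5; s4-1->s6; s5-0->s3; s5-1->s4; s6-0->s5; s6-1->s6

Because acceptance depends on a position counted from the end, the machine has to buffer the most recent 2 symbols. Make each state the string of the last up-to-2 symbols read; on input `x` shift the window left and append `x`. Accept when the buffered window has length 2 and begins with `1`.
With 7 states:
        0   1  
>  s0   s1  s2 
   s1   s3  s4 
   s2   s5  s6 
   s3   s3  s4 
   s4   s5  s6 
 * s5   s3  s4 
 * s6   s5  s6 
(> = start, * = accepting)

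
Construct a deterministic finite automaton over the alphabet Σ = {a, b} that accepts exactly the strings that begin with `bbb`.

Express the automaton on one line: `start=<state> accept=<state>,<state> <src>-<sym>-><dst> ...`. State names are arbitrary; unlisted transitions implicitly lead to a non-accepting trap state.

start=s0 accept=s3 s0-a->s4 s0-b->s1 s1-a->s4 s1-b->s2 s2-a->s4 s2-b->s3 s3-a->s3 s3-b->s3 s4-a->s4 s4-b->s4

Walk along `bbb` while the input agrees: from s0 take `b` to s1, and so on. Any deviation drops to the rejecting sink s4. Once s3 is reached the prefix is confirmed and every continuation is accepted.
With 5 states:
        a   b  
>  s0   s4  s1 
   s1   s4  s2 
   s2   s4  s3 
 * s3   s3  s3 
   s4   s4  s4 
(> = start, * = accepting)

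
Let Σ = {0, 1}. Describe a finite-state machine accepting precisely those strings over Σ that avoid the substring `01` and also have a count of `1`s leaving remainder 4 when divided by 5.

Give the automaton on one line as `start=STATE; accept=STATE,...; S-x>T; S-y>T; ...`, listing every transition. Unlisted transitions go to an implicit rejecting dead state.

start=q0; accept=q11,q13; q0-0>q1; q0-1>q2; q1-0>q1; q1-1>q3; q2-0>q4; q2-1>q5; q3-0>q3; q3-1>q6; q4-0>q4; q4-1>q6; q5-0>q7; q5-1>q8; q6-0>q6; q6-1>q9; q7-0>q7; q7-1>q9; q8-0>q10; q8-1>q11; q9-0>q9; q9-1>q12; q10-0>q10; q10-1>q12; q11-0>q13; q11-1>q0; q12-0>q12; q12-1>q14; q13-0>q13; q13-1>q14; q14-0>q14; q14-1>q3

Build one automaton per condition and run them in lockstep. The first has 3 states tracking partial matches of the forbidden pattern `01`; the second has 5 states tracking the count of `1`s modulo 5. A product state is a pair (one from each), accepting exactly when both do.
15 states suffice.
          0    1  
>  q0     q1   q2 
   q1     q1   q3 
   q2     q4   q5 
   q3     q3   q6 
   q4     q4   q6 
   q5     q7   q8 
   q6     q6   q9 
   q7     q7   q9 
   q8    q10  q11 
   q9     q9  q12 
   q10   q10  q12 
 * q11   q13   q0 
   q12   q12  q14 
 * q13   q13  q14 
   q14   q14   q3 
(> = start, * = accepting)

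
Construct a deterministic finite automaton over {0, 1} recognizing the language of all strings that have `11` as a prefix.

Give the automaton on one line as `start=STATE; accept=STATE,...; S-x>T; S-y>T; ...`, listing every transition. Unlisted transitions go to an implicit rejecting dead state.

start=S0; accept=S2; S0-0>S3; S0-1>S1; S1-0>S3; S1-1>S2; S2-0>S2; S2-1>S2; S3-0>S3; S3-1>S3

Check the first 2 symbols one by one: S0 through S1 record how many have matched `11` so far; any wrong symbol goes to the dead state S3. After all 2 match we enter the accepting sink S2.
4 states suffice.
        0   1  
>  S0   S3  S1 
   S1   S3  S2 
 * S2   S2  S2 
   S3   S3  S3 
(> = start, * = accepting)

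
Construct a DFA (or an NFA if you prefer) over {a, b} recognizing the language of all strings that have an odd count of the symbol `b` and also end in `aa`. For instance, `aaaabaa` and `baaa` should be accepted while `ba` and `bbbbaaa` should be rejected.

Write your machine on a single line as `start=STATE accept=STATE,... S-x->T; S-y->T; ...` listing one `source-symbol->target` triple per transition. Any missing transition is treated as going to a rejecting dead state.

start=s0; accept=s5; s0-a->s1; s0-b->s2; s1-a->s3; s1-b->s2; s2-a->s4; s2-b->s0; s3-a->s3; s3-b->s2; s4-a->s5; s4-b->s0; s5-a->s5; s5-b->s0

Run two small machines in parallel and take their product. One (2 states) tracks the count of `b`s modulo 2; the other (3 states) tracks how much of the suffix `aa` has currently been matched. Each combined state is a pair, one component from each; accept when both components accept.
With 6 states:
        a   b  
>  s0   s1  s2 
   s1   s3  s2 
   s2   s4  s0 
   s3   s3  s2 
   s4   s5  s0 
 * s5   s5  s0 
(> = start, * = accepting)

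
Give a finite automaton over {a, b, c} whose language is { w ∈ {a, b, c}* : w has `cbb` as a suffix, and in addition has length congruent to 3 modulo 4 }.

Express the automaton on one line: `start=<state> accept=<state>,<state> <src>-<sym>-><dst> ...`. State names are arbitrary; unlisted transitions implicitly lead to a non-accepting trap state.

Run two small machines in parallel and take their product. One (4 states) tracks how much of the suffix `cbb` has currently been matched; the other (4 states) tracks the input length modulo 4. Each combined state is a pair, one component from each; accept when both components accept.
          a    b    c  
>  q0     q1   q1   q2 
   q1     q3   q3   q4 
   q2     q3   q5   q4 
   q3     q6   q6   q7 
   q4     q6   q8   q7 
   q5     q6   q9   q7 
   q6     q0   q0  q10 
   q7     q0  q11  q10 
   q8     q0  q12  q10 
 * q9     q0   q0  q10 
   q10    q1  q13   q2 
   q11    q1  q14   q2 
   q12    q1   q1   q2 
   q13    q3  q15   q4 
   q14    q3   q3   q4 
   q15    q6   q6   q7 
(> = start, * = accepting)

start=q0 accept=q9 q0-a->q1 q0-b->q1 q0-c->q2 q1-a->q3 q1-b->q3 q1-c->q4 q2-a->q3 q2-b->q5 q2-c->q4 q3-a->q6 q3-b->q6 q3-c->q7 q4-a->q6 q4-b->q8 q4-c->q7 q5-a->q6 q5-b->q9 q5-c->q7 q6-a->q0 q6-b->q0 q6-c->q10 q7-a->q0 q7-b->q11 q7-c->q10 q8-a->q0 q8-b->q12 q8-c->q10 q9-a->q0 q9-b->q0 q9-c->q10 q10-a->q1 q10-b->q13 q10-c->q2 q11-a->q1 q11-b->q14 q11-c->q2 q12-a->q1 q12-b->q1 q12-c->q2 q13-a->q3 q13-b->q15 q13-c->q4 q14-a->q3 q14-b->q3 q14-c->q4 q15-a->q6 q15-b->q6 q15-c->q7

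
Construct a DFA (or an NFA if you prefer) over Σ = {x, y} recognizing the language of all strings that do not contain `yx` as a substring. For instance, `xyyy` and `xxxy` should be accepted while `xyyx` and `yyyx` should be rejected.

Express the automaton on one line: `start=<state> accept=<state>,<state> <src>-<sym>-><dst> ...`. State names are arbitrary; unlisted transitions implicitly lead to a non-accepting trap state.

start=q0 accept=q0,q1 q0-x->q0 q0-y->q1 q1-x->q2 q1-y->q1 q2-x->q2 q2-y->q2

Track partial matches of the forbidden pattern `yx`. State q2 is a dead state reached once `yx` has occurred; every other state accepts. q0 means no part of `yx` is currently matched.
A 3-state machine:
        x   y  
>* q0   q0  q1 
 * q1   q2  q1 
   q2   q2  q2 
(> = start, * = accepting)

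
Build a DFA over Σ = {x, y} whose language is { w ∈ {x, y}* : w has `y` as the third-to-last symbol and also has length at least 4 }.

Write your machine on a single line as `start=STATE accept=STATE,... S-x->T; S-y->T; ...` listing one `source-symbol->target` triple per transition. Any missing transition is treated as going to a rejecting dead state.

start=q0; accept=q5,q6,q7,q8; q0-x->q1; q0-y->q1; q1-x->q1; q1-y->q2; q2-x->q3; q2-y->q4; q3-x->q5; q3-y->q6; q4-x->q7; q4-y->q8; q5-x->q1; q5-y->q2; q6-x->q3; q6-y->q4; q7-x->q5; q7-y->q6; q8-x->q7; q8-y->q8

Build one automaton per condition and run them in lockstep. One (15 states) tracks the last 3 symbols read; the other (6 states) tracks the input length, saturating at 5. Each combined state is a pair, one component from each; accept when both components accept. After merging equivalent states the machine shrinks.
With 9 states:
        x   y  
>  q0   q1  q1 
   q1   q1  q2 
   q2   q3  q4 
   q3   q5  q6 
   q4   q7  q8 
 * q5   q1  q2 
 * q6   q3  q4 
 * q7   q5  q6 
 * q8   q7  q8 
(> = start, * = accepting)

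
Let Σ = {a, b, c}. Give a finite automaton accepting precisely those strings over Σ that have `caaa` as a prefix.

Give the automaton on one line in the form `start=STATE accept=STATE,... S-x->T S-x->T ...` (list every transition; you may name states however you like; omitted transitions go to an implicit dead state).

Check the first 4 symbols one by one: S0 through S3 record how many have matched `caaa` so far; any wrong symbol goes to the dead state S5. After all 4 match we enter the accepting sink S4.
6 states suffice.
        a   b   c  
>  S0   S5  S5  S1 
   S1   S2  S5  S5 
   S2   S3  S5  S5 
   S3   S4  S5  S5 
 * S4   S4  S4  S4 
   S5   S5  S5  S5 
(> = start, * = accepting)

start=S0 accept=S4 S0-a->S5 S0-b->S5 S0-c->S1 S1-a->S2 S1-b->S5 S1-c->S5 S2-a->S3 S2-b->S5 S2-c->S5 S3-a->S4 S3-b->S5 S3-c->S5 S4-a->S4 S4-b->S4 S4-c->S4 S5-a->S5 S5-b->S5 S5-c->S5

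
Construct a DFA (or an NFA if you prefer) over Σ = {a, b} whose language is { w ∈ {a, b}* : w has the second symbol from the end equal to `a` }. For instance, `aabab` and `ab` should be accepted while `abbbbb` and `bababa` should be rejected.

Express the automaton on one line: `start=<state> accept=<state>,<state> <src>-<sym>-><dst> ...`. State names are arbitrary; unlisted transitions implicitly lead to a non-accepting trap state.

A DFA must remember the last 2 symbols (since which symbol is second-to-last isn't known until the input ends). Use one state per possible window of the last ≤2 symbols; accept from those whose window starts with `a`.
        a   b  
>  S0   S1  S2 
   S1   S3  S4 
   S2   S5  S6 
 * S3   S3  S4 
 * S4   S5  S6 
   S5   S3  S4 
   S6   S5  S6 
(> = start, * = accepting)

start=S0 accept=S3,S4 S0-a->S1 S0-b->S2 S1-a->S3 S1-b->S4 S2-a->S5 S2-b->S6 S3-a->S3 S3-b->S4 S4-a->S5 S4-b->S6 S5-a->S3 S5-b->S4 S6-a->S5 S6-b->S6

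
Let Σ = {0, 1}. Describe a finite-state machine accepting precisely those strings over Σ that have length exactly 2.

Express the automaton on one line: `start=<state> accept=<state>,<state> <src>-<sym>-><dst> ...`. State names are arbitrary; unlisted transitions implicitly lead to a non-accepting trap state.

start=q0 accept=q2 q0-0->q1 q0-1->q1 q1-0->q2 q1-1->q2 q2-0->q3 q2-1->q3 q3-0->q3 q3-1->q3

Count input length up to 3: every symbol moves from q0 toward q3, which means 'more than 2' and absorbs. Accept from {q2}.
        0   1  
>  q0   q1  q1 
   q1   q2  q2 
 * q2   q3  q3 
   q3   q3  q3 
(> = start, * = accepting)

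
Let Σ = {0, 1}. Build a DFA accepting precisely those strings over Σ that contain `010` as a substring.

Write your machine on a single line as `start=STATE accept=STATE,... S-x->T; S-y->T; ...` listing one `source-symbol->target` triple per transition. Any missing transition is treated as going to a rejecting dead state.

start=S0; accept=S3; S0-0->S1; S0-1->S0; S1-0->S1; S1-1->S2; S2-0->S3; S2-1->S0; S3-0->S3; S3-1->S3

States S0..S2 record the length of the longest prefix of `010` that matches the current input suffix. Reaching S3 means `010` has been seen, and we stay there forever. Accept from S3.
4 states suffice.
        0   1  
>  S0   S1  S0 
   S1   S1  S2 
   S2   S3  S0 
 * S3   S3  S3 
(> = start, * = accepting)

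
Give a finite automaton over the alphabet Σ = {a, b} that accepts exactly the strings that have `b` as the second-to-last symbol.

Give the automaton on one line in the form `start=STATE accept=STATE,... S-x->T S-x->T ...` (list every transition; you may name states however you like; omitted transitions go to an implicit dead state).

start=q0 accept=q5,q6 q0-a->q1 q0-b->q2 q1-a->q3 q1-b->q4 q2-a->q5 q2-b->q6 q3-a->q3 q3-b->q4 q4-a->q5 q4-b->q6 q5-a->q3 q5-b->q4 q6-a->q5 q6-b->q6

A DFA must remember the last 2 symbols (since which symbol is second-to-last isn't known until the input ends). Use one state per possible window of the last ≤2 symbols; accept from those whose window starts with `b`.
A 7-state machine:
        a   b  
>  q0   q1  q2 
   q1   q3  q4 
   q2   q5  q6 
   q3   q3  q4 
   q4   q5  q6 
 * q5   q3  q4 
 * q6   q5  q6 
(> = start, * = accepting)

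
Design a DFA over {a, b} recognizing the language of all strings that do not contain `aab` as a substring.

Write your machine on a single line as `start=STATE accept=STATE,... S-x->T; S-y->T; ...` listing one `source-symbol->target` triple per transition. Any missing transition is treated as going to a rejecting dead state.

This is the complement of 'contains `aab`'. Use the same substring-matching states — s0 through s3 holding how much of `aab` has just been matched — but flip the accepting set: everything except the trap s3 accepts.
        a   b  
>* s0   s1  s0 
 * s1   s2  s0 
 * s2   s2  s3 
   s3   s3  s3 
(> = start, * = accepting)

start=s0; accept=s0,s1,s2; s0-a->s1; s0-b->s0; s1-a->s2; s1-b->s0; s2-a->s2; s2-b->s3; s3-a->s3; s3-b->s3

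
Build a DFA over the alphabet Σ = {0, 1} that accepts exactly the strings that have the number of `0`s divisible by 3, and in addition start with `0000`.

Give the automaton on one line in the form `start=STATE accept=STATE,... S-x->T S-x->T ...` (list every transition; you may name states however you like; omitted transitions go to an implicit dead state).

start=S0 accept=S9 S0-0->S1 S0-1->S2 S1-0->S3 S1-1->S4 S2-0->S4 S2-1->S2 S3-0->S5 S3-1->S6 S4-0->S6 S4-1->S4 S5-0->S7 S5-1->S2 S6-0->S2 S6-1->S6 S7-0->S8 S7-1->S7 S8-0->S9 S8-1->S8 S9-0->S7 S9-1->S9

Handle the two conditions separately and then intersect. One (3 states) tracks the count of `0`s modulo 3; the other (6 states) tracks whether the input so far still matches the prefix `0000`. Each combined state is a pair, one component from each; accept when both components accept.
A 10-state machine:
        0   1  
>  S0   S1  S2 
   S1   S3  S4 
   S2   S4  S2 
   S3   S5  S6 
   S4   S6  S4 
   S5   S7  S2 
   S6   S2  S6 
   S7   S8  S7 
   S8   S9  S8 
 * S9   S7  S9 
(> = start, * = accepting)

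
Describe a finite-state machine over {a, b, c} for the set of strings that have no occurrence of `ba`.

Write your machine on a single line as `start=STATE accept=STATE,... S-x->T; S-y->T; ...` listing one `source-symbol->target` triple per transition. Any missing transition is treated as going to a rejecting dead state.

start=S0; accept=S0,S1; S0-a->S0; S0-b->S1; S0-c->S0; S1-a->S2; S1-b->S1; S1-c->S0; S2-a->S2; S2-b->S2; S2-c->S2

This is the complement of 'contains `ba`'. Use the same substring-matching states — S0 through S2 holding how much of `ba` has just been matched — but flip the accepting set: everything except the trap S2 accepts.
With 3 states:
        a   b   c  
>* S0   S0  S1  S0 
 * S1   S2  S1  S0 
   S2   S2  S2  S2 
(> = start, * = accepting)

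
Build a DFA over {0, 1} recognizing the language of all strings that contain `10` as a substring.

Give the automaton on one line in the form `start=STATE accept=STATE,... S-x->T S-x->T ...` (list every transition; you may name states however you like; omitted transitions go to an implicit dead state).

Track how much of `10` has been matched so far: state S0 is no progress, S2 is the absorbing accept state reached once `10` has occurred. Intermediate states record partial matches; on a mismatch, fall back to the longest reusable overlap.
A 3-state machine:
        0   1  
>  S0   S0  S1 
   S1   S2  S1 
 * S2   S2  S2 
(> = start, * = accepting)

start=S0 accept=S2 S0-0->S0 S0-1->S1 S1-0->S2 S1-1->S1 S2-0->S2 S2-1->S2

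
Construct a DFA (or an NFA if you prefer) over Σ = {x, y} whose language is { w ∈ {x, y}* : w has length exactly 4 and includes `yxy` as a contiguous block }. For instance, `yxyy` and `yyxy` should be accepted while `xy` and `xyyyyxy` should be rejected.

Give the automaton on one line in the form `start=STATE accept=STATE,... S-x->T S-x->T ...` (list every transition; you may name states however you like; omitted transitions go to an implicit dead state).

Handle the two conditions separately and then intersect. One (6 states) tracks the input length, saturating at 5; the other (4 states) tracks whether and how much of `yxy` has been seen. Each combined state is a pair, one component from each; accept when both components accept. After merging equivalent states the machine shrinks.
       x  y 
>  A   B  C 
   B   D  E 
   C   F  E 
   D   D  D 
   E   G  D 
   F   D  H 
   G   D  I 
   H   I  I 
 * I   D  D 
(> = start, * = accepting)

start=A accept=I A-x->B A-y->C B-x->D B-y->E C-x->F C-y->E D-x->D D-y->D E-x->G E-y->D F-x->D F-y->H G-x->D G-y->I H-x->I H-y->I I-x->D I-y->D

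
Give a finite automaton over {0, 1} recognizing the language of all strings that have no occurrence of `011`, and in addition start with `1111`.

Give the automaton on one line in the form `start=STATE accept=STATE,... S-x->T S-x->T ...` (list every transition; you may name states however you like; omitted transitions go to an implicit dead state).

Handle the two conditions separately and then intersect. One (4 states) tracks partial matches of the forbidden pattern `011`; the other (6 states) tracks whether the input so far still matches the prefix `1111`. Each combined state is a pair, one component from each; accept when both components accept.
11 states suffice.
          0    1  
>  q0     q1   q2 
   q1     q1   q3 
   q2     q1   q4 
   q3     q1   q5 
   q4     q1   q6 
   q5     q5   q5 
   q6     q1   q7 
 * q7     q8   q7 
 * q8     q8   q9 
 * q9     q8  q10 
   q10   q10  q10 
(> = start, * = accepting)

start=q0 accept=q7,q8,q9 q0-0->q1 q0-1->q2 q1-0->q1 q1-1->q3 q2-0->q1 q2-1->q4 q3-0->q1 q3-1->q5 q4-0->q1 q4-1->q6 q5-0->q5 q5-1->q5 q6-0->q1 q6-1->q7 q7-0->q8 q7-1->q7 q8-0->q8 q8-1->q9 q9-0->q8 q9-1->q10 q10-0->q10 q10-1->q10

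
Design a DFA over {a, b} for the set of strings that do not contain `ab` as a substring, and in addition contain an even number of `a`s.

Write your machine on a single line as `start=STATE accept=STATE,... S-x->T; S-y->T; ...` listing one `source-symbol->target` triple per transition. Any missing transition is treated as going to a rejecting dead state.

start=S0; accept=S0,S2; S0-a->S1; S0-b->S0; S1-a->S2; S1-b->S3; S2-a->S1; S2-b->S3; S3-a->S3; S3-b->S3

Run two small machines in parallel and take their product. One (3 states) tracks partial matches of the forbidden pattern `ab`; the other (2 states) tracks the count of `a`s modulo 2. Each combined state is a pair, one component from each; accept when both components accept. Equivalent product states are then merged.
4 states suffice.
        a   b  
>* S0   S1  S0 
   S1   S2  S3 
 * S2   S1  S3 
   S3   S3  S3 
(> = start, * = accepting)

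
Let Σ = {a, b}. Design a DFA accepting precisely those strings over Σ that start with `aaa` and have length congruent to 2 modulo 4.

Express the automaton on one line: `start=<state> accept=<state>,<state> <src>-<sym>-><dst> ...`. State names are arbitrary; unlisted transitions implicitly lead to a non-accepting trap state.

start=S0 accept=S7 S0-a->S1 S0-b->S2 S1-a->S3 S1-b->S2 S2-a->S2 S2-b->S2 S3-a->S4 S3-b->S2 S4-a->S5 S4-b->S5 S5-a->S6 S5-b->S6 S6-a->S7 S6-b->S7 S7-a->S4 S7-b->S4

Handle the two conditions separately and then intersect. One (5 states) tracks whether the input so far still matches the prefix `aaa`; the other (4 states) tracks the input length modulo 4. Each combined state is a pair, one component from each; accept when both components accept. Equivalent product states are then merged.
An 8-state machine:
        a   b  
>  S0   S1  S2 
   S1   S3  S2 
   S2   S2  S2 
   S3   S4  S2 
   S4   S5  S5 
   S5   S6  S6 
   S6   S7  S7 
 * S7   S4  S4 
(> = start, * = accepting)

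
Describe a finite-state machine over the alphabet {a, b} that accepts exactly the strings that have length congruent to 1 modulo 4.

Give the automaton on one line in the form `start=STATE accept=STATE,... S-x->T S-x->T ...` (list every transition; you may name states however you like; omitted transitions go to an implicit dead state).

start=q0 accept=q1 q0-a->q1 q0-b->q1 q1-a->q2 q1-b->q2 q2-a->q3 q2-b->q3 q3-a->q0 q3-b->q0

Count input length modulo 4: every symbol advances one step around the cycle q0 → q1 → q2 → q3 → q0. Accept at q1.
4 states suffice.
        a   b  
>  q0   q1  q1 
 * q1   q2  q2 
   q2   q3  q3 
   q3   q0  q0 
(> = start, * = accepting)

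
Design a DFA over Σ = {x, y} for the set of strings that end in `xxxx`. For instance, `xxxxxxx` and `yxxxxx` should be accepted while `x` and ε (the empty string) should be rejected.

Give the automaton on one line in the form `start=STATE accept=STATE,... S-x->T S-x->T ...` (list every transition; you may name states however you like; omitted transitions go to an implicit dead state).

start=S0 accept=S4 S0-x->S1 S0-y->S0 S1-x->S2 S1-y->S0 S2-x->S3 S2-y->S0 S3-x->S4 S3-y->S0 S4-x->S4 S4-y->S0

Let each state record the length of the longest suffix of the input read so far that is also a prefix of `xxxx`. S1 means the last symbol is `x`; S2 means the last 2 symbols are `xx`; S3 means the last 3 symbols are `xxx`; S4 means the last 4 symbols are `xxxx`. Accept only at S4, where the string currently ends in `xxxx`.
5 states suffice.
        x   y  
>  S0   S1  S0 
   S1   S2  S0 
   S2   S3  S0 
   S3   S4  S0 
 * S4   S4  S0 
(> = start, * = accepting)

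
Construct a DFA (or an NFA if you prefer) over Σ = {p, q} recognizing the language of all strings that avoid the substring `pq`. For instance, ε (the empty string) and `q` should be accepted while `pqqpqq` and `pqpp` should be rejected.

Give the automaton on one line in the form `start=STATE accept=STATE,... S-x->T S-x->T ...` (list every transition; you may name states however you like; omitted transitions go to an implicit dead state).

Track partial matches of the forbidden pattern `pq`. State S2 is a dead state reached once `pq` has occurred; every other state accepts. S0 means no part of `pq` is currently matched.
A 3-state machine:
        p   q  
>* S0   S1  S0 
 * S1   S1  S2 
   S2   S2  S2 
(> = start, * = accepting)

start=S0 accept=S0,S1 S0-p->S1 S0-q->S0 S1-p->S1 S1-q->S2 S2-p->S2 S2-q->S2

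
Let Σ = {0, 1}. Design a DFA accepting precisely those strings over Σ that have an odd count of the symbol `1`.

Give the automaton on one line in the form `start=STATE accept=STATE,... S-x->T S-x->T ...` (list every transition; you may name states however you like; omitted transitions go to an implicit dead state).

start=A accept=B A-0->A A-1->B B-0->B B-1->A

The only thing that matters is how many `1`s have appeared, reduced mod 2. Use one state per residue: A for 0, …, B for 1. Reading `1` moves to the next residue; anything else stays put. B is accepting.
A 2-state machine:
       0  1 
>  A   A  B 
 * B   B  A 
(> = start, * = accepting)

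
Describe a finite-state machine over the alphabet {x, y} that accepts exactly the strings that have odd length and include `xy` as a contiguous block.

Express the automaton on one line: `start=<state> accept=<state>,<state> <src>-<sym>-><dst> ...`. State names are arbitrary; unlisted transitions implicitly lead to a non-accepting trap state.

start=S0 accept=S5 S0-x->S1 S0-y->S2 S1-x->S3 S1-y->S4 S2-x->S3 S2-y->S0 S3-x->S1 S3-y->S5 S4-x->S5 S4-y->S5 S5-x->S4 S5-y->S4

Build one automaton per condition and run them in lockstep. One (2 states) tracks the input length modulo 2; the other (3 states) tracks whether and how much of `xy` has been seen. Each combined state is a pair, one component from each; accept when both components accept.
6 states suffice.
        x   y  
>  S0   S1  S2 
   S1   S3  S4 
   S2   S3  S0 
   S3   S1  S5 
   S4   S5  S5 
 * S5   S4  S4 
(> = start, * = accepting)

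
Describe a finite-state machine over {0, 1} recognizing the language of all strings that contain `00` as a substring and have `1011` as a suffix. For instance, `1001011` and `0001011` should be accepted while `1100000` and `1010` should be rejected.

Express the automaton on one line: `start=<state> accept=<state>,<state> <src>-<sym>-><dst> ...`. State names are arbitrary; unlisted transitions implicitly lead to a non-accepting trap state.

Run two small machines in parallel and take their product. The first has 3 states tracking whether and how much of `00` has been seen; the second has 5 states tracking how much of the suffix `1011` has currently been matched. A product state is a pair (one from each), accepting exactly when both do.
An 11-state machine:
          0    1  
>  q0     q1   q2 
   q1     q3   q2 
   q2     q4   q2 
   q3     q3   q5 
   q4     q3   q6 
   q5     q7   q5 
   q6     q4   q8 
   q7     q3   q9 
   q8     q4   q2 
   q9     q7  q10 
 * q10    q7   q5 
(> = start, * = accepting)

start=q0 accept=q10 q0-0->q1 q0-1->q2 q1-0->q3 q1-1->q2 q2-0->q4 q2-1->q2 q3-0->q3 q3-1->q5 q4-0->q3 q4-1->q6 q5-0->q7 q5-1->q5 q6-0->q4 q6-1->q8 q7-0->q3 q7-1->q9 q8-0->q4 q8-1->q2 q9-0->q7 q9-1->q10 q10-0->q7 q10-1->q5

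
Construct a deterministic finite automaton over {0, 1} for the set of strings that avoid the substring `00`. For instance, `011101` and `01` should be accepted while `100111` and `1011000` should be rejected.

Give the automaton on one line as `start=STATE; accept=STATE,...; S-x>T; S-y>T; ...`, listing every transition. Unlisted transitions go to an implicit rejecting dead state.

This is the complement of 'contains `00`'. Use the same substring-matching states — s0 through s2 holding how much of `00` has just been matched — but flip the accepting set: everything except the trap s2 accepts.
        0   1  
>* s0   s1  s0 
 * s1   s2  s0 
   s2   s2  s2 
(> = start, * = accepting)

start=s0; accept=s0,s1; s0-0>s1; s0-1>s0; s1-0>s2; s1-1>s0; s2-0>s2; s2-1>s2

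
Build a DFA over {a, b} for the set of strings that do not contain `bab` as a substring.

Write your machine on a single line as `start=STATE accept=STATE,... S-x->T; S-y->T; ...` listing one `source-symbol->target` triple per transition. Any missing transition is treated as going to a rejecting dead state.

start=s0; accept=s0,s1,s2; s0-a->s0; s0-b->s1; s1-a->s2; s1-b->s1; s2-a->s0; s2-b->s3; s3-a->s3; s3-b->s3

This is the complement of 'contains `bab`'. Use the same substring-matching states — s0 through s3 holding how much of `bab` has just been matched — but flip the accepting set: everything except the trap s3 accepts.
With 4 states:
        a   b  
>* s0   s0  s1 
 * s1   s2  s1 
 * s2   s0  s3 
   s3   s3  s3 
(> = start, * = accepting)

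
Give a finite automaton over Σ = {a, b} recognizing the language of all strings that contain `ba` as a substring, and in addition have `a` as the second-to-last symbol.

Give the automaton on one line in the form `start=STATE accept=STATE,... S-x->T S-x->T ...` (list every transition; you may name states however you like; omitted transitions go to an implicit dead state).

Run two small machines in parallel and take their product. One (3 states) tracks whether and how much of `ba` has been seen; the other (7 states) tracks the last 2 symbols read. Each combined state is a pair, one component from each; accept when both components accept. Minimizing collapses redundant product states.
5 states suffice.
        a   b  
>  s0   s0  s1 
   s1   s2  s1 
   s2   s3  s4 
 * s3   s3  s4 
 * s4   s2  s1 
(> = start, * = accepting)

start=s0 accept=s3,s4 s0-a->s0 s0-b->s1 s1-a->s2 s1-b->s1 s2-a->s3 s2-b->s4 s3-a->s3 s3-b->s4 s4-a->s2 s4-b->s1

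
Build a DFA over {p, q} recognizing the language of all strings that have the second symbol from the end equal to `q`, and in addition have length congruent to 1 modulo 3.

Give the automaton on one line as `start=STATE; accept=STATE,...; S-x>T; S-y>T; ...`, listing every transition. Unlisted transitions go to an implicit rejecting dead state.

start=A; accept=E; A-p>B; A-q>B; B-p>C; B-q>C; C-p>A; C-q>D; D-p>E; D-q>E; E-p>C; E-q>C

Handle the two conditions separately and then intersect. The first has 7 states tracking the last 2 symbols read; the second has 3 states tracking the input length modulo 3. A product state is a pair (one from each), accepting exactly when both do. After merging equivalent states the machine shrinks.
       p  q 
>  A   B  B 
   B   C  C 
   C   A  D 
   D   E  E 
 * E   C  C 
(> = start, * = accepting)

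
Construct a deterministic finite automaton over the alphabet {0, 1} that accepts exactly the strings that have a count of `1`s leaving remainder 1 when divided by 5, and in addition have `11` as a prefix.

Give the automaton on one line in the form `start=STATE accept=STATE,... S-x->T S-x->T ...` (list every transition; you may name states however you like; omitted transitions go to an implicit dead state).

start=A accept=H A-0->B A-1->C B-0->B B-1->B C-0->B C-1->D D-0->D D-1->E E-0->E E-1->F F-0->F F-1->G G-0->G G-1->H H-0->H H-1->D

Handle the two conditions separately and then intersect. The first has 5 states tracking the count of `1`s modulo 5; the second has 4 states tracking whether the input so far still matches the prefix `11`. A product state is a pair (one from each), accepting exactly when both do. Equivalent product states are then merged.
With 8 states:
       0  1 
>  A   B  C 
   B   B  B 
   C   B  D 
   D   D  E 
   E   E  F 
   F   F  G 
   G   G  H 
 * H   H  D 
(> = start, * = accepting)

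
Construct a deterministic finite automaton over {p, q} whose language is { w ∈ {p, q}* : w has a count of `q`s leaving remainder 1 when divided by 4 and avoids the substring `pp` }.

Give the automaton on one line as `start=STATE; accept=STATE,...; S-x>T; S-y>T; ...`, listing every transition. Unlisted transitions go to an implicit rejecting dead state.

start=S0; accept=S2,S4; S0-p>S1; S0-q>S2; S1-p>S3; S1-q>S2; S2-p>S4; S2-q>S5; S3-p>S3; S3-q>S3; S4-p>S3; S4-q>S5; S5-p>S6; S5-q>S7; S6-p>S3; S6-q>S7; S7-p>S8; S7-q>S0; S8-p>S3; S8-q>S0

Run two small machines in parallel and take their product. One (4 states) tracks the count of `q`s modulo 4; the other (3 states) tracks partial matches of the forbidden pattern `pp`. Each combined state is a pair, one component from each; accept when both components accept. Minimizing collapses redundant product states.
With 9 states:
        p   q  
>  S0   S1  S2 
   S1   S3  S2 
 * S2   S4  S5 
   S3   S3  S3 
 * S4   S3  S5 
   S5   S6  S7 
   S6   S3  S7 
   S7   S8  S0 
   S8   S3  S0 
(> = start, * = accepting)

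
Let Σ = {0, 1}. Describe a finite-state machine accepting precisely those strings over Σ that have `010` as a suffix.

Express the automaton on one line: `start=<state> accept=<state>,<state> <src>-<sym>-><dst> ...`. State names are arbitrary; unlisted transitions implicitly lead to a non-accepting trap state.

start=s0 accept=s3 s0-0->s1 s0-1->s0 s1-0->s1 s1-1->s2 s2-0->s3 s2-1->s0 s3-0->s1 s3-1->s2

Remember how much of `010` the current input suffix matches. State s0 means no match yet; s1 means the last symbol is `0`; s2 means the last 2 symbols are `01`; s3 means the last 3 symbols are `010`. Only s3 accepts. On a mismatch, fall back to the longest proper suffix that is still a prefix of `010`.
        0   1  
>  s0   s1  s0 
   s1   s1  s2 
   s2   s3  s0 
 * s3   s1  s2 
(> = start, * = accepting)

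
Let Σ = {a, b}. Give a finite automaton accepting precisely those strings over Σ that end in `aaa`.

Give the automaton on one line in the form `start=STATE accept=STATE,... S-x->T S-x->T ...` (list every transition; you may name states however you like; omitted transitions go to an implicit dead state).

start=s0 accept=s3 s0-a->s1 s0-b->s0 s1-a->s2 s1-b->s0 s2-a->s3 s2-b->s0 s3-a->s3 s3-b->s0

Remember how much of `aaa` the current input suffix matches. State s0 means no match yet; s1 means the last symbol is `a`; s2 means the last 2 symbols are `aa`; s3 means the last 3 symbols are `aaa`. Only s3 accepts. On a mismatch, fall back to the longest proper suffix that is still a prefix of `aaa`.
A 4-state machine:
        a   b  
>  s0   s1  s0 
   s1   s2  s0 
   s2   s3  s0 
 * s3   s3  s0 
(> = start, * = accepting)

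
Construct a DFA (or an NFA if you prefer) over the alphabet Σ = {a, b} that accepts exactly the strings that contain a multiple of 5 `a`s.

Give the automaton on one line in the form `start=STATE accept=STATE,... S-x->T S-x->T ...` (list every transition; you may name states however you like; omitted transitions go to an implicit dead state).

The only thing that matters is how many `a`s have appeared, reduced mod 5. Use one state per residue: q0 for 0, …, q4 for 4. Reading `a` moves to the next residue; anything else stays put. q0 is accepting.
5 states suffice.
        a   b  
>* q0   q1  q0 
   q1   q2  q1 
   q2   q3  q2 
   q3   q4  q3 
   q4   q0  q4 
(> = start, * = accepting)

start=q0 accept=q0 q0-a->q1 q0-b->q0 q1-a->q2 q1-b->q1 q2-a->q3 q2-b->q2 q3-a->q4 q3-b->q3 q4-a->q0 q4-b->q4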